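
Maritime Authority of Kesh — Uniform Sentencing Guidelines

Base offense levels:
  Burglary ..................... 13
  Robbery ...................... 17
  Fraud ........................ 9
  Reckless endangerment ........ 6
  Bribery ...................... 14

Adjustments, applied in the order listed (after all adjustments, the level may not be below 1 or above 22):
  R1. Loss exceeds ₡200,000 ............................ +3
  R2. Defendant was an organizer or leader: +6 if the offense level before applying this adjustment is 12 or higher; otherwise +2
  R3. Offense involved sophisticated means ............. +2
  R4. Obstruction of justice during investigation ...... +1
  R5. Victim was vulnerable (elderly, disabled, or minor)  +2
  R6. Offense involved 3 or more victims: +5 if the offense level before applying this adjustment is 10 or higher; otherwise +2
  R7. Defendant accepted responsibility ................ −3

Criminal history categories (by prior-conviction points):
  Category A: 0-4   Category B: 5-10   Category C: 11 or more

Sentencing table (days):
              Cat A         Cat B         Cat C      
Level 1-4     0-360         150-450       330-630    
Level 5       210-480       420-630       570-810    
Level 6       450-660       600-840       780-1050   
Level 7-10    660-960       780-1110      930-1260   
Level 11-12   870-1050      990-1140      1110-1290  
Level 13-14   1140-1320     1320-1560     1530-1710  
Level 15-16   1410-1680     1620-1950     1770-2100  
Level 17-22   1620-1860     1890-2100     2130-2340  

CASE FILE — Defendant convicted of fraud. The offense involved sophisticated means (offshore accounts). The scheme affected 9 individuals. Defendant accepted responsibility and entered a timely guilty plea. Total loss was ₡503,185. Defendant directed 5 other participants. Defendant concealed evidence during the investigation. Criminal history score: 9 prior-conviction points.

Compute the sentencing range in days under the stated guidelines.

1890-2100 days

Base offense level for fraud: 9.
R1 applies: 9 + 3 = 12.
R2 applies (level before this adjustment is 12 ≥ 12, so +6): 12 + 6 = 18.
R3 applies: 18 + 2 = 20.
R4 applies: 20 + 1 = 21.
R5 does not apply.
R6 applies (level before this adjustment is 21 ≥ 10, so +5): 21 + 5 = 26.
R7 applies: 26 − 3 = 23.
Level 23 exceeds the maximum of 22; capped at 22.
Final offense level: 22.
Criminal history: 9 prior points → Category B (5-10).
Level 22 falls in the 17-22 band.
Grid: Level 17-22 × Category B = 1890-2100 days.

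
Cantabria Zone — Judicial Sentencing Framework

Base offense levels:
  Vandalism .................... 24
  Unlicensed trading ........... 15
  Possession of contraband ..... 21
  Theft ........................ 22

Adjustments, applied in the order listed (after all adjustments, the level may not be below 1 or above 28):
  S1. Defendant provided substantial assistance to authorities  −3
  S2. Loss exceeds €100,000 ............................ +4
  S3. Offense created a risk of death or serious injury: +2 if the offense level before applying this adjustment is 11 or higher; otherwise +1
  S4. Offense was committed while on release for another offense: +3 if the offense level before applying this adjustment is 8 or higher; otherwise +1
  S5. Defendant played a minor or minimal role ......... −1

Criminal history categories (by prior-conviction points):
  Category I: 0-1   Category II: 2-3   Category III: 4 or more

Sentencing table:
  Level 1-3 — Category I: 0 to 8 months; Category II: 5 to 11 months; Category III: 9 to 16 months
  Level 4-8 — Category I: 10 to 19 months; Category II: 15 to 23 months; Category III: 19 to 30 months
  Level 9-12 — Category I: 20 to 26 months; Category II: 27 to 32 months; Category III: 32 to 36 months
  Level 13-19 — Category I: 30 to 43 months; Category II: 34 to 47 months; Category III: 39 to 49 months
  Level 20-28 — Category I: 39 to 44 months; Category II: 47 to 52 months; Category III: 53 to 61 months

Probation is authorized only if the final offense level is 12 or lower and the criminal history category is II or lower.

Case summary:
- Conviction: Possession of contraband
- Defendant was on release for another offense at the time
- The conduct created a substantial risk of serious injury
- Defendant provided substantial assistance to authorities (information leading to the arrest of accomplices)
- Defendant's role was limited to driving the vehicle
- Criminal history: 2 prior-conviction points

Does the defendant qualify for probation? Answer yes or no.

No

Base offense level for possession of contraband: 21.
S1 applies: 21 − 3 = 18.
S2 does not apply.
S3 applies (level before this adjustment is 18 ≥ 11, so +2): 18 + 2 = 20.
S4 applies (level before this adjustment is 20 ≥ 8, so +3): 20 + 3 = 23.
S5 applies: 23 − 1 = 22.
Final offense level: 22.
Criminal history: 2 prior points → Category II (2-3).
Level 22 falls in the 20-28 band.
Grid: Level 20-28 × Category II = 47-52 months.
Probation check: level 22 > 12 and category II ≤ II → not eligible.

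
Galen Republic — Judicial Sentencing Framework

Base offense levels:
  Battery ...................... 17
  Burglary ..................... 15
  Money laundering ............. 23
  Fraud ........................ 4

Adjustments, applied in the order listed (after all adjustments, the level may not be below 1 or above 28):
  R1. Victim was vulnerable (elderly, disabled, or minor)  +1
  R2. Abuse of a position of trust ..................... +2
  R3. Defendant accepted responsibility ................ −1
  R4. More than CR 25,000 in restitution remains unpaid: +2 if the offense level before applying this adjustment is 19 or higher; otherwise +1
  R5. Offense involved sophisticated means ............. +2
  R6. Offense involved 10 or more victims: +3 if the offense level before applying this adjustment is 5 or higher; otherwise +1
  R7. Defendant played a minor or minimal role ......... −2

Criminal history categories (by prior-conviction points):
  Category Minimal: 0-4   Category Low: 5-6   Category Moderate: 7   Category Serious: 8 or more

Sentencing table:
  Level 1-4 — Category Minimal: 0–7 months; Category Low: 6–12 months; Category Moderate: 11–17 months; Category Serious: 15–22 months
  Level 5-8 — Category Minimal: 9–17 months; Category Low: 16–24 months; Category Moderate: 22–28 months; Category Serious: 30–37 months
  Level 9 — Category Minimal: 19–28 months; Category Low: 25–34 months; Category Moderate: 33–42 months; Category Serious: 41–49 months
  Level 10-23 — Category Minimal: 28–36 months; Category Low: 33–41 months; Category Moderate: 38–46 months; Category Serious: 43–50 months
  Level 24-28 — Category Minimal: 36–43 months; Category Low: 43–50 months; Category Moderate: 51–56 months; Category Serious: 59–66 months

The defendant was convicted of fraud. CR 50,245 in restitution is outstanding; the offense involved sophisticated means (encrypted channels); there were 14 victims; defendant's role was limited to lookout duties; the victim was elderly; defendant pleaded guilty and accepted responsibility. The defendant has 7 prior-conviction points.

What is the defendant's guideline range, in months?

Base offense level for fraud: 4.
R1 applies: 4 + 1 = 5.
R3 applies: 5 − 1 = 4.
R4 applies (level before this adjustment is 4 < 19, so +1): 4 + 1 = 5.
R5 applies: 5 + 2 = 7.
R6 applies (level before this adjustment is 7 ≥ 5, so +3): 7 + 3 = 10.
R7 applies: 10 − 2 = 8.
Final offense level: 8.
Criminal history: 7 prior points → Category Moderate (7).
Level 8 falls in the 5-8 band.
Grid: Level 5-8 × Category Moderate = 22-28 months.

22-28 months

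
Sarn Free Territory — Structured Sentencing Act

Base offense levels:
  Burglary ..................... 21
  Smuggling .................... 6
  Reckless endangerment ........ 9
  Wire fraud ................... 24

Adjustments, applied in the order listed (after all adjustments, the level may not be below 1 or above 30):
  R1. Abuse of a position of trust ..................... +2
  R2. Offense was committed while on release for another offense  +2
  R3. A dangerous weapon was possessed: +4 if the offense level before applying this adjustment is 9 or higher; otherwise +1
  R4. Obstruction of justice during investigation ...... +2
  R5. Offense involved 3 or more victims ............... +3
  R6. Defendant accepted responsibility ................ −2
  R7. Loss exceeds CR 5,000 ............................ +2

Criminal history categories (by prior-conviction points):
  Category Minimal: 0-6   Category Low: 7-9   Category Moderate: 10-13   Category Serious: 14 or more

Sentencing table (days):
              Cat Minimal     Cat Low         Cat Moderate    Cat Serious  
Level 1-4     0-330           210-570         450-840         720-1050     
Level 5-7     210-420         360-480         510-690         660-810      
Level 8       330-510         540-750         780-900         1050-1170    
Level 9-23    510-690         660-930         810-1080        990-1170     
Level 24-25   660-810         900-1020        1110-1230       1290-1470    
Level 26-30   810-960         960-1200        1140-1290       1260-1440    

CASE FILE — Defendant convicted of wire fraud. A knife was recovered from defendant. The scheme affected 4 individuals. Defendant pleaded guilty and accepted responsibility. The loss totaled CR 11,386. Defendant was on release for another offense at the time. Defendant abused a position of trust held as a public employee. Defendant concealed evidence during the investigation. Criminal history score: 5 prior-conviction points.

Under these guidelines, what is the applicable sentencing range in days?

Base offense level for wire fraud: 24.
R1 applies: 24 + 2 = 26.
R2 applies: 26 + 2 = 28.
R3 applies (level before this adjustment is 28 ≥ 9, so +4): 28 + 4 = 32.
R4 applies: 32 + 2 = 34.
R5 applies: 34 + 3 = 37.
R6 applies: 37 − 2 = 35.
R7 applies: 35 + 2 = 37.
Level 37 exceeds the maximum of 30; capped at 30.
Final offense level: 30.
Criminal history: 5 prior points → Category Minimal (0-6).
Level 30 falls in the 26-30 band.
Grid: Level 26-30 × Category Minimal = 810-960 days.

810-960 days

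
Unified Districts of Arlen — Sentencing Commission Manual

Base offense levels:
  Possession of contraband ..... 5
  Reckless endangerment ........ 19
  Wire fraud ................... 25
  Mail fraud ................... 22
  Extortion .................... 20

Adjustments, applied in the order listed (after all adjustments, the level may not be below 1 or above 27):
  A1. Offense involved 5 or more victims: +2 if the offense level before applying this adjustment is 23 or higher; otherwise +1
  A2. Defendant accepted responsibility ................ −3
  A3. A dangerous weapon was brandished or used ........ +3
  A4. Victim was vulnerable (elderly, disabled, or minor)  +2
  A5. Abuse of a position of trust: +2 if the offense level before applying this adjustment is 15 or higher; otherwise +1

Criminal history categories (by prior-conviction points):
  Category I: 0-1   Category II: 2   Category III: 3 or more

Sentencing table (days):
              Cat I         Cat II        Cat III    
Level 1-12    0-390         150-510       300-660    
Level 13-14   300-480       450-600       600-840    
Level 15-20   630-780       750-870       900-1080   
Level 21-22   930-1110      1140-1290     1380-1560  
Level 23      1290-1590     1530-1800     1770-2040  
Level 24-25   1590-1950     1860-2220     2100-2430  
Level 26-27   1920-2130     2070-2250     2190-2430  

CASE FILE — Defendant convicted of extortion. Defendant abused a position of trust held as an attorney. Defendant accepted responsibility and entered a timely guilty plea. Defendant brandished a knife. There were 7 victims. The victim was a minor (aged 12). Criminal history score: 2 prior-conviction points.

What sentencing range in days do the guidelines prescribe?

1860-2220 days

Base offense level for extortion: 20.
A1 applies (level before this adjustment is 20 < 23, so +1): 20 + 1 = 21.
A2 applies: 21 − 3 = 18.
A3 applies: 18 + 3 = 21.
A4 applies: 21 + 2 = 23.
A5 applies (level before this adjustment is 23 ≥ 15, so +2): 23 + 2 = 25.
Final offense level: 25.
Criminal history: 2 prior points → Category II (2).
Level 25 falls in the 24-25 band.
Grid: Level 24-25 × Category II = 1860-2220 days.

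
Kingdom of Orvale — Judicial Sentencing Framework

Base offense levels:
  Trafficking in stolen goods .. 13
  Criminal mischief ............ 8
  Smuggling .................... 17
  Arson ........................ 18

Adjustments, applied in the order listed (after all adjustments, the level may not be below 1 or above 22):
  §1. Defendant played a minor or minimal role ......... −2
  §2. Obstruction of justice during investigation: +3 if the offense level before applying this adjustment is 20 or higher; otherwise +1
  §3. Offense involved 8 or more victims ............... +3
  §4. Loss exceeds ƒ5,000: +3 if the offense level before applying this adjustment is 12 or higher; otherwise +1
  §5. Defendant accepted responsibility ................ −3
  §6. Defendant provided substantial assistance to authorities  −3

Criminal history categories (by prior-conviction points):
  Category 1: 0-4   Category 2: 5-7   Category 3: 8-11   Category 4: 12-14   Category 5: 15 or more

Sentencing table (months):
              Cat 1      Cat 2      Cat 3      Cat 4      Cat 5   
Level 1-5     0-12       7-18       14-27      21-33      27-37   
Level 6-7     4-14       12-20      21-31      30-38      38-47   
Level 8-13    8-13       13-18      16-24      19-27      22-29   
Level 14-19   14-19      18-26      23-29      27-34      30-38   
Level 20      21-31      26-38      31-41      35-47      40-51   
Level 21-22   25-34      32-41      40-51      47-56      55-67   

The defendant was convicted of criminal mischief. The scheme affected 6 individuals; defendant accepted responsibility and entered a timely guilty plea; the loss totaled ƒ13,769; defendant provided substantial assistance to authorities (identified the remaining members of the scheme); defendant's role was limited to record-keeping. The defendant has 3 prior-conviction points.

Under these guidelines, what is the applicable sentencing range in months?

0-12 months

Base offense level for criminal mischief: 8.
§1 applies: 8 − 2 = 6.
§2 does not apply.
§3 does not apply.
§4 applies (level before this adjustment is 6 < 12, so +1): 6 + 1 = 7.
§5 applies: 7 − 3 = 4.
§6 applies: 4 − 3 = 1.
Final offense level: 1.
Criminal history: 3 prior points → Category 1 (0-4).
Level 1 falls in the 1-5 band.
Grid: Level 1-5 × Category 1 = 0-12 months.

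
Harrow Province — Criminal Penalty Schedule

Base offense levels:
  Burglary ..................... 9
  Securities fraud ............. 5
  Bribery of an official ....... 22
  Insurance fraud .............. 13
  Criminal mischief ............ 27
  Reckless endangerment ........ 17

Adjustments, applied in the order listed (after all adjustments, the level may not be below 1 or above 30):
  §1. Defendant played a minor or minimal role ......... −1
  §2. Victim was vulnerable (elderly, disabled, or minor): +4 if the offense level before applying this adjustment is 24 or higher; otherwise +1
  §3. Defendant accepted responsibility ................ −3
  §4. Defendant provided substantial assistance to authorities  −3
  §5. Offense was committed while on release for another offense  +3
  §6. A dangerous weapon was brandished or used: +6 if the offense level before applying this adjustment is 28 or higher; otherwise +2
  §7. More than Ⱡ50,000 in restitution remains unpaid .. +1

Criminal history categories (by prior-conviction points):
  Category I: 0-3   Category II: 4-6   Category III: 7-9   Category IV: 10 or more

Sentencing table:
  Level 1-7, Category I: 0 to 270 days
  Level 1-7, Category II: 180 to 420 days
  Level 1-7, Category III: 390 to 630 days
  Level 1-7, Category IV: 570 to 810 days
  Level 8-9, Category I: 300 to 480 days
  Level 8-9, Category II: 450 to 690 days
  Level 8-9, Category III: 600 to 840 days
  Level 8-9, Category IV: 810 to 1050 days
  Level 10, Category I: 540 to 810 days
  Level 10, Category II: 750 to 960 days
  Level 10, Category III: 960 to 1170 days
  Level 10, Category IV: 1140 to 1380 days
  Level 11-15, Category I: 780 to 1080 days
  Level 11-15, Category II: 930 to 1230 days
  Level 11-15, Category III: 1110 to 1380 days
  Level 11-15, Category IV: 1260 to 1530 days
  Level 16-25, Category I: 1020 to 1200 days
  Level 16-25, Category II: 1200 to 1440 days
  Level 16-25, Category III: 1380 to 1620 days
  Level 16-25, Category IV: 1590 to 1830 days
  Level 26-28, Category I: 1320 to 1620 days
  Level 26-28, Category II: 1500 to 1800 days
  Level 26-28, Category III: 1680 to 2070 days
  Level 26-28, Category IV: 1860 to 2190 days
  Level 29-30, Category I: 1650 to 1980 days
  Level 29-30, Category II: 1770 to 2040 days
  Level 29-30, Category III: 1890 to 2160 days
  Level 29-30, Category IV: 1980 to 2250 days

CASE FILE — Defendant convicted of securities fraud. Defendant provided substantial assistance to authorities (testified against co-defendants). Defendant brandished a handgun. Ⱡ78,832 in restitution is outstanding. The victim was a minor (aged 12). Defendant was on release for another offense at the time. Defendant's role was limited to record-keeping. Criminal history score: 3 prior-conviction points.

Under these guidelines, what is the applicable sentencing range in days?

300-480 days

Base offense level for securities fraud: 5.
§1 applies: 5 − 1 = 4.
§2 applies (level before this adjustment is 4 < 24, so +1): 4 + 1 = 5.
§3 does not apply.
§4 applies: 5 − 3 = 2.
§5 applies: 2 + 3 = 5.
§6 applies (level before this adjustment is 5 < 28, so +2): 5 + 2 = 7.
§7 applies: 7 + 1 = 8.
Final offense level: 8.
Criminal history: 3 prior points → Category I (0-3).
Level 8 falls in the 8-9 band.
Grid: Level 8-9 × Category I = 300-480 days.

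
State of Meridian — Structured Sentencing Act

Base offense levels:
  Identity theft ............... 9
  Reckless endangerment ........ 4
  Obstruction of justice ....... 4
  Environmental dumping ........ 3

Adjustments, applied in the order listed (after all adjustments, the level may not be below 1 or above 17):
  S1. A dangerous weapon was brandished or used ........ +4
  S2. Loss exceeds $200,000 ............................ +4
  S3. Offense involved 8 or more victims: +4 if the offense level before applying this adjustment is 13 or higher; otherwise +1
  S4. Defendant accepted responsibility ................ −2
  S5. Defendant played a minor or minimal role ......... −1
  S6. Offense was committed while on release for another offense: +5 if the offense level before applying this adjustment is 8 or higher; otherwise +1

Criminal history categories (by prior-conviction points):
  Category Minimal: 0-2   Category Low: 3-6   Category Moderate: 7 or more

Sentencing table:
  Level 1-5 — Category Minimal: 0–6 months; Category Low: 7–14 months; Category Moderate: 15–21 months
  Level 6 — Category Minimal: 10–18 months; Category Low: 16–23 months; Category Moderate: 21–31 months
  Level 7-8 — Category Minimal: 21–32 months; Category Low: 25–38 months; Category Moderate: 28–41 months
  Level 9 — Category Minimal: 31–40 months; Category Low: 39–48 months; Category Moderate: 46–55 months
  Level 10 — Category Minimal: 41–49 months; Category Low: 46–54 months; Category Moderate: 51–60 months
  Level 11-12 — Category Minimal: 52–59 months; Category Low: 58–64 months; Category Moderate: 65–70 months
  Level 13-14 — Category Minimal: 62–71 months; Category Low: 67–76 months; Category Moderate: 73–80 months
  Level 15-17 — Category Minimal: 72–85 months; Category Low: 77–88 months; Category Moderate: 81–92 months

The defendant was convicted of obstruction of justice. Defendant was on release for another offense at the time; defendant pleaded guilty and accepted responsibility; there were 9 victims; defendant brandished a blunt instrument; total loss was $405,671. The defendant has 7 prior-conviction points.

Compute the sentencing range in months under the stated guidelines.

Base offense level for obstruction of justice: 4.
S1 applies: 4 + 4 = 8.
S2 applies: 8 + 4 = 12.
S3 applies (level before this adjustment is 12 < 13, so +1): 12 + 1 = 13.
S4 applies: 13 − 2 = 11.
S5 does not apply.
S6 applies (level before this adjustment is 11 ≥ 8, so +5): 11 + 5 = 16.
Final offense level: 16.
Criminal history: 7 prior points → Category Moderate (7+).
Level 16 falls in the 15-17 band.
Grid: Level 15-17 × Category Moderate = 81-92 months.

81-92 months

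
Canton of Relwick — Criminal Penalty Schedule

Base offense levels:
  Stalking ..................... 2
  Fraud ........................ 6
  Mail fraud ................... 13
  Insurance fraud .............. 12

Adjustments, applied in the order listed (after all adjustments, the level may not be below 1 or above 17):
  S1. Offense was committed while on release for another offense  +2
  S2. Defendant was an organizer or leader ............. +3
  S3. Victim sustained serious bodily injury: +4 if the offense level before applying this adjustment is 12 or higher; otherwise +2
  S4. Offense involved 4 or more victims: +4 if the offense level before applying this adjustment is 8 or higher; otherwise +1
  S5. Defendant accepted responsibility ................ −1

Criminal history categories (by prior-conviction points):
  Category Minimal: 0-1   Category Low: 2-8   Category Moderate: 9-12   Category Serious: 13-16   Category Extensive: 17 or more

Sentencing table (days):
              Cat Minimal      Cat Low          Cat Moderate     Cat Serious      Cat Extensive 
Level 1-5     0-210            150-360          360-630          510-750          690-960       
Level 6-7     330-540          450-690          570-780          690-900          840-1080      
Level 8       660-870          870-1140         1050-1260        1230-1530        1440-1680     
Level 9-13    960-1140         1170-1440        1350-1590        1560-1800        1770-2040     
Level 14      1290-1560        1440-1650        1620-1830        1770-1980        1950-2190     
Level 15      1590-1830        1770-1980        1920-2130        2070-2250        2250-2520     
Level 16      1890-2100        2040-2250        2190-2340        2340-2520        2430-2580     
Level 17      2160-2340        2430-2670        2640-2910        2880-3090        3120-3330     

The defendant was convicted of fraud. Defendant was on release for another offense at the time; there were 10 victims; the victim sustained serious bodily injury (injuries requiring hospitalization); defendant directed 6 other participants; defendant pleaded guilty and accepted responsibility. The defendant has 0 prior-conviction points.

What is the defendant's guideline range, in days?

1890-2100 days

Base offense level for fraud: 6.
S1 applies: 6 + 2 = 8.
S2 applies: 8 + 3 = 11.
S3 applies (level before this adjustment is 11 < 12, so +2): 11 + 2 = 13.
S4 applies (level before this adjustment is 13 ≥ 8, so +4): 13 + 4 = 17.
S5 applies: 17 − 1 = 16.
Final offense level: 16.
Criminal history: 0 prior points → Category Minimal (0-1).
Level 16 falls in the 16 band.
Grid: Level 16 × Category Minimal = 1890-2100 days.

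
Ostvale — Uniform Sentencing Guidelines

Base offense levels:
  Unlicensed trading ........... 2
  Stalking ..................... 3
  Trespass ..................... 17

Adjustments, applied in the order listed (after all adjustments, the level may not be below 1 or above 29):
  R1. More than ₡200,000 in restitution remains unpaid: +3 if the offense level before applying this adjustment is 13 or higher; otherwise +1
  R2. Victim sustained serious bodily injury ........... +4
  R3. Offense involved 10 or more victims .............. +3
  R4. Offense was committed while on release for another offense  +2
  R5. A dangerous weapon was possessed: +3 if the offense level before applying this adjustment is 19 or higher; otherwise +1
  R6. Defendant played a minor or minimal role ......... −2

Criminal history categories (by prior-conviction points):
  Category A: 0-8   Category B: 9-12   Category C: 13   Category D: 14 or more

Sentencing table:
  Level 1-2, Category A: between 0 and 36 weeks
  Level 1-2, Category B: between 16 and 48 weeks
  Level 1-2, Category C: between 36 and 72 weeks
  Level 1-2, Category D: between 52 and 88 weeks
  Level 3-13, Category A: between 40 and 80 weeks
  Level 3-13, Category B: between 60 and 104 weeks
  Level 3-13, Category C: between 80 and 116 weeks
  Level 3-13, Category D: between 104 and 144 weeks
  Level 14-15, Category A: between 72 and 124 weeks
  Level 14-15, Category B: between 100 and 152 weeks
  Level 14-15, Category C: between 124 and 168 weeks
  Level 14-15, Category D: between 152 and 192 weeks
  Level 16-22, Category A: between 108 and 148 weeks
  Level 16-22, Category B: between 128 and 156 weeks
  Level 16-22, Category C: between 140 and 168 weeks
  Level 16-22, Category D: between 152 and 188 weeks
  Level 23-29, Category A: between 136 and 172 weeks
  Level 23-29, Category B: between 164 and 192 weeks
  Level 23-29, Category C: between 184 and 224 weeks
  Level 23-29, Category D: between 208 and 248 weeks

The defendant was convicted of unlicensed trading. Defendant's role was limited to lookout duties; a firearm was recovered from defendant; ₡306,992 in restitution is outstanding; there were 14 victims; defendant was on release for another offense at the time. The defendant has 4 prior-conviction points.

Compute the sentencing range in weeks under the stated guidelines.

40-80 weeks

Base offense level for unlicensed trading: 2.
R1 applies (level before this adjustment is 2 < 13, so +1): 2 + 1 = 3.
R2 does not apply.
R3 applies: 3 + 3 = 6.
R4 applies: 6 + 2 = 8.
R5 applies (level before this adjustment is 8 < 19, so +1): 8 + 1 = 9.
R6 applies: 9 − 2 = 7.
Final offense level: 7.
Criminal history: 4 prior points → Category A (0-8).
Level 7 falls in the 3-13 band.
Grid: Level 3-13 × Category A = 40-80 weeks.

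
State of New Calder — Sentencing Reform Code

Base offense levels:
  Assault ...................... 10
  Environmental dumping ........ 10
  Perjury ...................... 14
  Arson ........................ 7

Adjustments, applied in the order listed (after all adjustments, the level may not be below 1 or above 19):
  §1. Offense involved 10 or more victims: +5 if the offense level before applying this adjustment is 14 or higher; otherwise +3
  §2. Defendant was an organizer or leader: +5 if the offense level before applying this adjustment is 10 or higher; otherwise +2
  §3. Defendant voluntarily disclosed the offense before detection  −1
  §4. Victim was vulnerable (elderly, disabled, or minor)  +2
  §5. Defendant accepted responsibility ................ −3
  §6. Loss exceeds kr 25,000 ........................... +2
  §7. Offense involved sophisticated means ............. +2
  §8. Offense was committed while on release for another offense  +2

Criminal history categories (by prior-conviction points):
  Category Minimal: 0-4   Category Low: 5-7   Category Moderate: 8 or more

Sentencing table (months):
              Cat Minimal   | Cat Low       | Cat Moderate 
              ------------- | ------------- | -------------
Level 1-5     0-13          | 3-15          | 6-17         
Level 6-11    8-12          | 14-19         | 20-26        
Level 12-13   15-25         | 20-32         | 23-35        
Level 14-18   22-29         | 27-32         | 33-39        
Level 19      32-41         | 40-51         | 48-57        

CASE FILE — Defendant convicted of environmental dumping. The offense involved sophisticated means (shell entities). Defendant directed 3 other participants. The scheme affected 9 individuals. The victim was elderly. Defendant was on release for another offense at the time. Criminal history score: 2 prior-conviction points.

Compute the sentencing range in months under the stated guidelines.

Base offense level for environmental dumping: 10.
§1 does not apply.
§2 applies (level before this adjustment is 10 ≥ 10, so +5): 10 + 5 = 15.
§3 does not apply.
§4 applies: 15 + 2 = 17.
§5 does not apply.
§6 does not apply.
§7 applies: 17 + 2 = 19.
§8 applies: 19 + 2 = 21.
Level 21 exceeds the maximum of 19; capped at 19.
Final offense level: 19.
Criminal history: 2 prior points → Category Minimal (0-4).
Level 19 falls in the 19 band.
Grid: Level 19 × Category Minimal = 32-41 months.

32-41 months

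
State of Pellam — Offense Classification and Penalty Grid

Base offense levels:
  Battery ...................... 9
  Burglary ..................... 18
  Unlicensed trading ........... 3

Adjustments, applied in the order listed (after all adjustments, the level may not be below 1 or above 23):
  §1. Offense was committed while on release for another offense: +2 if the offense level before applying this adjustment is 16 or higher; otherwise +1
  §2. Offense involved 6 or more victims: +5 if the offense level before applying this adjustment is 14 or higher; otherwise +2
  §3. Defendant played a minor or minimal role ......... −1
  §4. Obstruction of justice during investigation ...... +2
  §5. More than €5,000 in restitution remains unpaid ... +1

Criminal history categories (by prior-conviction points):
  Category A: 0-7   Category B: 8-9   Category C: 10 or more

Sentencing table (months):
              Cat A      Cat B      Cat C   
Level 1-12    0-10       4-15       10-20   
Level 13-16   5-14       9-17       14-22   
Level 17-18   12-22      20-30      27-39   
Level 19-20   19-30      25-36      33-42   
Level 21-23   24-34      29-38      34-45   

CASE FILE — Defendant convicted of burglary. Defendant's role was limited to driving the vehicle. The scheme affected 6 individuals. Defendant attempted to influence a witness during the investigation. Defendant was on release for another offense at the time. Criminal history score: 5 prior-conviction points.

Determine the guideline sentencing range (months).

Base offense level for burglary: 18.
§1 applies (level before this adjustment is 18 ≥ 16, so +2): 18 + 2 = 20.
§2 applies (level before this adjustment is 20 ≥ 14, so +5): 20 + 5 = 25.
§3 applies: 25 − 1 = 24.
§4 applies: 24 + 2 = 26.
Level 26 exceeds the maximum of 23; capped at 23.
Final offense level: 23.
Criminal history: 5 prior points → Category A (0-7).
Level 23 falls in the 21-23 band.
Grid: Level 21-23 × Category A = 24-34 months.

24-34 months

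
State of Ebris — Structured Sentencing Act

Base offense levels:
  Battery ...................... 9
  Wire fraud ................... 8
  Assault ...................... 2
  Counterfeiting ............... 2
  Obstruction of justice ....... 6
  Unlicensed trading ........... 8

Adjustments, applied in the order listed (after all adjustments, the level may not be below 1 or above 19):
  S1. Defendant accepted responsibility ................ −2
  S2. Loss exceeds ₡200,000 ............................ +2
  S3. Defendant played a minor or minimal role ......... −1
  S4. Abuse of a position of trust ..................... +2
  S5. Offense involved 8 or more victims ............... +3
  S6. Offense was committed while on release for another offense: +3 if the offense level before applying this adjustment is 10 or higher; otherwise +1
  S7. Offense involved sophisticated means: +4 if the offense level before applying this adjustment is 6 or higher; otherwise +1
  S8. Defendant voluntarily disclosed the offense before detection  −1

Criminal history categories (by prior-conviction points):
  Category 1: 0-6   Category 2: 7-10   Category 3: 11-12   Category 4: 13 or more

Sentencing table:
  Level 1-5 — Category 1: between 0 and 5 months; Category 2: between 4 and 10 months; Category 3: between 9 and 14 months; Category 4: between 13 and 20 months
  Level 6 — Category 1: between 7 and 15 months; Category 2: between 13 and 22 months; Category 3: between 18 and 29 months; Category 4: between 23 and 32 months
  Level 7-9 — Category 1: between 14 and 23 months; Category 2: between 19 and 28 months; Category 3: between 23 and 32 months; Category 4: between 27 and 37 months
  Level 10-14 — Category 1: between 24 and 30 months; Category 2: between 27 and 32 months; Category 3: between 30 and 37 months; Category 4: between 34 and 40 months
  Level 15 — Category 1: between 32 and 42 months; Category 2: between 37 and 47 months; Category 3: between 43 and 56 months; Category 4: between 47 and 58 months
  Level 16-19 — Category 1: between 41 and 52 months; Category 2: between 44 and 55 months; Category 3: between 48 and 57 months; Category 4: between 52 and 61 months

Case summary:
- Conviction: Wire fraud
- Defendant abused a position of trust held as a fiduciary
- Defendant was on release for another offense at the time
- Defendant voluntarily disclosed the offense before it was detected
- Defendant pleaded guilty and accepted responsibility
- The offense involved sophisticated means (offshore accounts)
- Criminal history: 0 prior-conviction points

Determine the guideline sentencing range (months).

Base offense level for wire fraud: 8.
S1 applies: 8 − 2 = 6.
S2 does not apply.
S4 applies: 6 + 2 = 8.
S5 does not apply.
S6 applies (level before this adjustment is 8 < 10, so +1): 8 + 1 = 9.
S7 applies (level before this adjustment is 9 ≥ 6, so +4): 9 + 4 = 13.
S8 applies: 13 − 1 = 12.
Final offense level: 12.
Criminal history: 0 prior points → Category 1 (0-6).
Level 12 falls in the 10-14 band.
Grid: Level 10-14 × Category 1 = 24-30 months.

24-30 months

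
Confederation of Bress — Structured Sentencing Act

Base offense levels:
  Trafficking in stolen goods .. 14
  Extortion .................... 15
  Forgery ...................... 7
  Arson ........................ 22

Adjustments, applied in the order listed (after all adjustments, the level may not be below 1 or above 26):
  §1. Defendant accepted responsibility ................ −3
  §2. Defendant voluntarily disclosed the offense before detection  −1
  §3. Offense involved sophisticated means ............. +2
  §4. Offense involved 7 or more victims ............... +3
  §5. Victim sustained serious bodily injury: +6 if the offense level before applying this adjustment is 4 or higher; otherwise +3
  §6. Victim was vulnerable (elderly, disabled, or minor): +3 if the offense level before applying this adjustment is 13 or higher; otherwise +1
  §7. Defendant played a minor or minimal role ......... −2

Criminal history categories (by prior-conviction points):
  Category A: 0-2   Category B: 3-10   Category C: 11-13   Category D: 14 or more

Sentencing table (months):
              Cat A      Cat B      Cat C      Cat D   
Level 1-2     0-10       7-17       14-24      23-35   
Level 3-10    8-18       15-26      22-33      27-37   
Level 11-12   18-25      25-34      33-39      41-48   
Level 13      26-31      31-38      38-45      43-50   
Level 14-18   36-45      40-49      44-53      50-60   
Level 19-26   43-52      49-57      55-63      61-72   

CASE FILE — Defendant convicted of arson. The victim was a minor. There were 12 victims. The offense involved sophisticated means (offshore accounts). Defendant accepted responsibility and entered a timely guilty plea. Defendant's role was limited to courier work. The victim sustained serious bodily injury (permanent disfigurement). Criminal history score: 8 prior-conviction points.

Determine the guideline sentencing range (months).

Base offense level for arson: 22.
§1 applies: 22 − 3 = 19.
§3 applies: 19 + 2 = 21.
§4 applies: 21 + 3 = 24.
§5 applies (level before this adjustment is 24 ≥ 4, so +6): 24 + 6 = 30.
§6 applies (level before this adjustment is 30 ≥ 13, so +3): 30 + 3 = 33.
§7 applies: 33 − 2 = 31.
Level 31 exceeds the maximum of 26; capped at 26.
Final offense level: 26.
Criminal history: 8 prior points → Category B (3-10).
Level 26 falls in the 19-26 band.
Grid: Level 19-26 × Category B = 49-57 months.

49-57 months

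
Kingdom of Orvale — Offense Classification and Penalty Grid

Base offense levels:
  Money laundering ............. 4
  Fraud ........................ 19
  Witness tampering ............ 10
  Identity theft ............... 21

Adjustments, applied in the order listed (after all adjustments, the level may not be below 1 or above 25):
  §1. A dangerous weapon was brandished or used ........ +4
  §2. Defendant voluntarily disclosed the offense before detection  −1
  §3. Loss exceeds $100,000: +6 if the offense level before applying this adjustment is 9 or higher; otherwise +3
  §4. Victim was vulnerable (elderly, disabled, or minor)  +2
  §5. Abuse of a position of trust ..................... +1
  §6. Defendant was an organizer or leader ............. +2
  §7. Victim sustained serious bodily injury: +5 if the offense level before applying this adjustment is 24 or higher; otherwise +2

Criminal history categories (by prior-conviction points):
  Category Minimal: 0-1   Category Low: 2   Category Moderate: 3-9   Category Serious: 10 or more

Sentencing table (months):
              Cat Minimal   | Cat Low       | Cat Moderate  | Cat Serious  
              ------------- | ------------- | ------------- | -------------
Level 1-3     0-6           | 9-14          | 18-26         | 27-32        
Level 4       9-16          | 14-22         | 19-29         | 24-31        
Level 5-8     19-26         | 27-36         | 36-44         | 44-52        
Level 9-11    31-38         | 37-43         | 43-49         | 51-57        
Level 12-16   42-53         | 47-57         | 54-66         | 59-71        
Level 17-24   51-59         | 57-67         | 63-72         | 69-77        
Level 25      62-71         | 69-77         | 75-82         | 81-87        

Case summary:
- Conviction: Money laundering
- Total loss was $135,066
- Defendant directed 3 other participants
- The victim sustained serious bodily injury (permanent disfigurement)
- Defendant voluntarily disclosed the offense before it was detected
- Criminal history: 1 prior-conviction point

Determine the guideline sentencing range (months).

Base offense level for money laundering: 4.
§1 does not apply.
§2 applies: 4 − 1 = 3.
§3 applies (level before this adjustment is 3 < 9, so +3): 3 + 3 = 6.
§5 does not apply.
§6 applies: 6 + 2 = 8.
§7 applies (level before this adjustment is 8 < 24, so +2): 8 + 2 = 10.
Final offense level: 10.
Criminal history: 1 prior point → Category Minimal (0-1).
Level 10 falls in the 9-11 band.
Grid: Level 9-11 × Category Minimal = 31-38 months.

31-38 months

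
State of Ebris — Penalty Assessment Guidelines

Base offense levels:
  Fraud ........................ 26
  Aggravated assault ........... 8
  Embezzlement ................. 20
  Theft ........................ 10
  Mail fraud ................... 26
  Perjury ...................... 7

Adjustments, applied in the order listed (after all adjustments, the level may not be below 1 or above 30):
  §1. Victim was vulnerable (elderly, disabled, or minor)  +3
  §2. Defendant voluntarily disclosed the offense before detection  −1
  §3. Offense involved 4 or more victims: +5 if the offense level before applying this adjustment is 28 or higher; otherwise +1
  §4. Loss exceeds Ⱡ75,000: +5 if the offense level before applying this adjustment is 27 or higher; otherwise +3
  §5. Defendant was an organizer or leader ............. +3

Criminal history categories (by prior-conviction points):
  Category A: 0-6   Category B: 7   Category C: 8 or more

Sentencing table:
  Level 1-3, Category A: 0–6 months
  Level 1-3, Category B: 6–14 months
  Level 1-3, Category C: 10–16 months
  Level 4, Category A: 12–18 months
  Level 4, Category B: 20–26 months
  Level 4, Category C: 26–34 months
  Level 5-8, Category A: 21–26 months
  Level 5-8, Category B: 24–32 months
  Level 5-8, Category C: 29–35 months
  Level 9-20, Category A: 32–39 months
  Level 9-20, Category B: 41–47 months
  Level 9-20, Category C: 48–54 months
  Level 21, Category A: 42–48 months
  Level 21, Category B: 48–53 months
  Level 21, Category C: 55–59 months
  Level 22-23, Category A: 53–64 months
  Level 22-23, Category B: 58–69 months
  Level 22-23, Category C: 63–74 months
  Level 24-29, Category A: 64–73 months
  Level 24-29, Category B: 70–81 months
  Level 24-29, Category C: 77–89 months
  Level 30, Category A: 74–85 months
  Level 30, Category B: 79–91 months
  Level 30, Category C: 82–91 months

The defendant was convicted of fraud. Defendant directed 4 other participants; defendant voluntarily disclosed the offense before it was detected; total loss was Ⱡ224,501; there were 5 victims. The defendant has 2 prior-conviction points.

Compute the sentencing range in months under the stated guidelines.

Base offense level for fraud: 26.
§2 applies: 26 − 1 = 25.
§3 applies (level before this adjustment is 25 < 28, so +1): 25 + 1 = 26.
§4 applies (level before this adjustment is 26 < 27, so +3): 26 + 3 = 29.
§5 applies: 29 + 3 = 32.
Level 32 exceeds the maximum of 30; capped at 30.
Final offense level: 30.
Criminal history: 2 prior points → Category A (0-6).
Level 30 falls in the 30 band.
Grid: Level 30 × Category A = 74-85 months.

74-85 months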